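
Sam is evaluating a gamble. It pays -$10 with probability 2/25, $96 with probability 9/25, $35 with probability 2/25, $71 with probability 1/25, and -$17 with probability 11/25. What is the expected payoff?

EV = 2/25 × (-10) + 9/25 × 96 + 2/25 × 35 + 1/25 × 71 + 11/25 × (-17) = -0.8 + 34.56 + 2.8 + 2.84 − 7.48 = 31.92

$31.92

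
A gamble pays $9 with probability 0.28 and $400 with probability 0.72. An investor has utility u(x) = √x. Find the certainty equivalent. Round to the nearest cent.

E[u] = 0.28·√9 + 0.72·√400 = 0.28·3 + 0.72·20 = 15.24
CE = (15.24)² = 232.2576

$232.26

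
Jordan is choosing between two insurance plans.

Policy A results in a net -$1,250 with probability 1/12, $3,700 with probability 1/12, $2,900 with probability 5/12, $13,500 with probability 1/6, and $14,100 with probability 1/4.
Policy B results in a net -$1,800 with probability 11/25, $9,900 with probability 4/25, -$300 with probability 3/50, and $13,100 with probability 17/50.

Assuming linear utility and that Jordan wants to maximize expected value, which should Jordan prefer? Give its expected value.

Policy A ($7,187.50)

Policy A = 1/12 × (-1250) + 1/12 × 3700 + 5/12 × 2900 + 1/6 × 13500 + 1/4 × 14100 = -104.1667 + 308.3333 + 1208.3333 + 2250 + 3525 = 7187.5
Policy B = 11/25 × (-1800) + 4/25 × 9900 + 3/50 × (-300) + 17/50 × 13100 = -792 + 1584 − 18 + 4454 = 5228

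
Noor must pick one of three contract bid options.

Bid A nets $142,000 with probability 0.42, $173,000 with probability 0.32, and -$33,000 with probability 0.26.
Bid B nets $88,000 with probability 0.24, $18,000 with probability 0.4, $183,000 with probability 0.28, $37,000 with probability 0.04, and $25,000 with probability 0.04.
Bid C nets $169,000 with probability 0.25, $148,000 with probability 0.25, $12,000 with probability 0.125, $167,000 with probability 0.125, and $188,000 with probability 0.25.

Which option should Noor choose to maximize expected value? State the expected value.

Bid A = 0.42 × 142000 + 0.32 × 173000 + 0.26 × (-33000) = 59640 + 55360 − 8580 = 106420
Bid B = 0.24 × 88000 + 0.4 × 18000 + 0.28 × 183000 + 0.04 × 37000 + 0.04 × 25000 = 21120 + 7200 + 51240 + 1480 + 1000 = 82040
Bid C = 0.25 × 169000 + 0.25 × 148000 + 0.125 × 12000 + 0.125 × 167000 + 0.25 × 188000 = 42250 + 37000 + 1500 + 20875 + 47000 = 148625

Bid C ($148,625)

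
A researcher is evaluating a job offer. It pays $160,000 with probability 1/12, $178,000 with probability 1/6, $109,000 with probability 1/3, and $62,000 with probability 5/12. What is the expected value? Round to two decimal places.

EV = 1/12 × 160000 + 1/6 × 178000 + 1/3 × 109000 + 5/12 × 62000 = 13333.3333 + 29666.6667 + 36333.3333 + 25833.3333 = 105166.6667

$105,166.67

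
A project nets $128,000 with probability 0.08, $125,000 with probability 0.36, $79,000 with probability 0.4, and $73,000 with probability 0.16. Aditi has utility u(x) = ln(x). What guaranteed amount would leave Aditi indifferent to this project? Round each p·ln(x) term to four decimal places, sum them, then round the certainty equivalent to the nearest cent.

$95,645.12

E[u] = 0.08·ln(128000) + 0.36·ln(125000) + 0.4·ln(79000) + 0.16·ln(73000) = 0.9408 + 4.2250 + 4.5109 + 1.7917 = 11.4684
CE = e^11.4684 ≈ 95645.12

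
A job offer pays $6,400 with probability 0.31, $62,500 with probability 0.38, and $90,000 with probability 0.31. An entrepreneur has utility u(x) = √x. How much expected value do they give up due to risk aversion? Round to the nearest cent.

$8,350.16

E[u] = 0.31·√6400 + 0.38·√62500 + 0.31·√90000 = 0.31·80 + 0.38·250 + 0.31·300 = 212.8
CE = (212.8)² = 45283.84
Risk premium = EV − CE = 53634 − 45283.84 = 8350.16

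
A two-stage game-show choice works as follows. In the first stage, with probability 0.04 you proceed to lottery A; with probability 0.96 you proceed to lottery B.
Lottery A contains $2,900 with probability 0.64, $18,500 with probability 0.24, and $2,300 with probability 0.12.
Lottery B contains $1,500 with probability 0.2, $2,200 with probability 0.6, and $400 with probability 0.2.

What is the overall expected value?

$1,894.88

EV(A) = 0.64 × 2900 + 0.24 × 18500 + 0.12 × 2300 = 1856 + 4440 + 276 = 6572
EV(B) = 0.2 × 1500 + 0.6 × 2200 + 0.2 × 400 = 300 + 1320 + 80 = 1700
Overall = 0.04 × 6572 + 0.96 × 1700 = 262.88 + 1632 = 1894.88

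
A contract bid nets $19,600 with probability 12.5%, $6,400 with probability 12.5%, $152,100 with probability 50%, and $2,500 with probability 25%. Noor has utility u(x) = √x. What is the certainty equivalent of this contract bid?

E[u] = 0.125·√19600 + 0.125·√6400 + 0.5·√152100 + 0.25·√2500 = 0.125·140 + 0.125·80 + 0.5·390 + 0.25·50 = 235
CE = (235)² = 55225

$55,225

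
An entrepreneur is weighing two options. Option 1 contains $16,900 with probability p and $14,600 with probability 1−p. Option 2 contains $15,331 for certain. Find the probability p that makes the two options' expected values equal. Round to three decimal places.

p = 0.318

p·16900 + (1−p)·14600 = 15331
2300p + 14600 = 15331
p = (15331 − 14600) / 2300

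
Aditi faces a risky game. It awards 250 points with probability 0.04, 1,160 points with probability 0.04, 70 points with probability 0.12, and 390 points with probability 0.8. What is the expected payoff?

376.8 points

EV = 0.04 × 250 + 0.04 × 1160 + 0.12 × 70 + 0.8 × 390 = 10 + 46.4 + 8.4 + 312 = 376.8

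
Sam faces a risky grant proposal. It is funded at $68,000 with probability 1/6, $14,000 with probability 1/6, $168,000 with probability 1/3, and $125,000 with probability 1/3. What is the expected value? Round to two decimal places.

$111,333.33

EV = 1/6 × 68000 + 1/6 × 14000 + 1/3 × 168000 + 1/3 × 125000 = 11333.3333 + 2333.3333 + 56000 + 41666.6667 = 111333.3333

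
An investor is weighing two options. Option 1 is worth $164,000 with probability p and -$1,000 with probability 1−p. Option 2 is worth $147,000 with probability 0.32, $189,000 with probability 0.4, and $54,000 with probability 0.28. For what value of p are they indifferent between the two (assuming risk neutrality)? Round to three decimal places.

EV(Option 2) = 0.32 × 147000 + 0.4 × 189000 + 0.28 × 54000 = 47040 + 75600 + 15120 = 137760
p·164000 + (1−p)·(-1000) = 137760
165000p − 1000 = 137760
p = (137760 + 1000) / 165000

p = 0.841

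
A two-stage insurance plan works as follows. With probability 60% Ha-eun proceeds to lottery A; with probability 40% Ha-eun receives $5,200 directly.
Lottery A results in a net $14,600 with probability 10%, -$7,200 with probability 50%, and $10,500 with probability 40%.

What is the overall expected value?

$3,316

EV(A) = 0.1 × 14600 + 0.5 × (-7200) + 0.4 × 10500 = 1460 − 3600 + 4200 = 2060
Branch B: 5200 (certain)
Overall = 0.6 × 2060 + 0.4 × 5200 = 1236 + 2080 = 3316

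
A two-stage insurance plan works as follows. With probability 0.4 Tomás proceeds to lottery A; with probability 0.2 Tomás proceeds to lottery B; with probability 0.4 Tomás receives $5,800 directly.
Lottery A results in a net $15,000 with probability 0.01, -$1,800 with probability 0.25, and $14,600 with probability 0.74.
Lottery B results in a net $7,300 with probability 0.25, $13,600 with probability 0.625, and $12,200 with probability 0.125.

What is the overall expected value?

$8,891.60

EV(A) = 0.01 × 15000 + 0.25 × (-1800) + 0.74 × 14600 = 150 − 450 + 10804 = 10504
EV(B) = 0.25 × 7300 + 0.625 × 13600 + 0.125 × 12200 = 1825 + 8500 + 1525 = 11850
Branch C: 5800 (certain)
Overall = 0.4 × 10504 + 0.2 × 11850 + 0.4 × 5800 = 4201.6 + 2370 + 2320 = 8891.6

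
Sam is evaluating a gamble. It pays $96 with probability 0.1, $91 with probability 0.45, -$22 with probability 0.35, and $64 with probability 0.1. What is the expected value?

EV = 0.1 × 96 + 0.45 × 91 + 0.35 × (-22) + 0.1 × 64 = 9.6 + 40.95 − 7.7 + 6.4 = 49.25

$49.25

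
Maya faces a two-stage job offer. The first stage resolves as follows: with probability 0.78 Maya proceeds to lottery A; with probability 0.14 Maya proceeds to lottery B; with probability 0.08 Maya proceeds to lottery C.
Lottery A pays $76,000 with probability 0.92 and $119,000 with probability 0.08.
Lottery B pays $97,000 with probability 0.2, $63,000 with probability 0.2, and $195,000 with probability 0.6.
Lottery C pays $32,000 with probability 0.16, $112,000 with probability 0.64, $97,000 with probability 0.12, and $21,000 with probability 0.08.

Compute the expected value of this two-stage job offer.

$90,032.80

EV(A) = 0.92 × 76000 + 0.08 × 119000 = 69920 + 9520 = 79440
EV(B) = 0.2 × 97000 + 0.2 × 63000 + 0.6 × 195000 = 19400 + 12600 + 117000 = 149000
EV(C) = 0.16 × 32000 + 0.64 × 112000 + 0.12 × 97000 + 0.08 × 21000 = 5120 + 71680 + 11640 + 1680 = 90120
Overall = 0.78 × 79440 + 0.14 × 149000 + 0.08 × 90120 = 61963.2 + 20860 + 7209.6 = 90032.8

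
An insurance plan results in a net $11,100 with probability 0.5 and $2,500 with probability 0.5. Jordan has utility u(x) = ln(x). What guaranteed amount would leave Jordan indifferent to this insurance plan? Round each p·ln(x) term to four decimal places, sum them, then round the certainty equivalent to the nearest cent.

$5,267.97

E[u] = 0.5·ln(11100) + 0.5·ln(2500) = 4.6574 + 3.9120 = 8.5694
CE = e^8.5694 ≈ 5267.97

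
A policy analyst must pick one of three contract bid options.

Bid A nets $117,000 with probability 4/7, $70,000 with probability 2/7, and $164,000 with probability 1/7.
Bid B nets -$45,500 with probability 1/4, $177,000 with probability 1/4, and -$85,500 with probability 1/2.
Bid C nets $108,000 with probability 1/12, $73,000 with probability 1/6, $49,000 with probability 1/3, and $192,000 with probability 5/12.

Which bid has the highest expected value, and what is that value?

Bid A = 4/7 × 117000 + 2/7 × 70000 + 1/7 × 164000 = 66857.1429 + 20000 + 23428.5714 = 110285.7143
Bid B = 1/4 × (-45500) + 1/4 × 177000 + 1/2 × (-85500) = -11375 + 44250 − 42750 = -9875
Bid C = 1/12 × 108000 + 1/6 × 73000 + 1/3 × 49000 + 5/12 × 192000 = 9000 + 12166.6667 + 16333.3333 + 80000 = 117500

Bid C ($117,500)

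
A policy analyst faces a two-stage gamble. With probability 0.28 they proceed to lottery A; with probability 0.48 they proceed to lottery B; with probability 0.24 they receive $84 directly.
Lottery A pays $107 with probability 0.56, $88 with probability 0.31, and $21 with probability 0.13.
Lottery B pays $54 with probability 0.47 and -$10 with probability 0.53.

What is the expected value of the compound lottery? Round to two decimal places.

$54.98

EV(A) = 0.56 × 107 + 0.31 × 88 + 0.13 × 21 = 59.92 + 27.28 + 2.73 = 89.93
EV(B) = 0.47 × 54 + 0.53 × (-10) = 25.38 − 5.3 = 20.08
Branch C: 84 (certain)
Overall = 0.28 × 89.93 + 0.48 × 20.08 + 0.24 × 84 = 25.1804 + 9.6384 + 20.16 = 54.9788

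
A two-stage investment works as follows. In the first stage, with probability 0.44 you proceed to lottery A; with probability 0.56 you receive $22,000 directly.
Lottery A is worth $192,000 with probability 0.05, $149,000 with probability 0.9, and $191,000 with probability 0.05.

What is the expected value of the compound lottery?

$79,750

EV(A) = 0.05 × 192000 + 0.9 × 149000 + 0.05 × 191000 = 9600 + 134100 + 9550 = 153250
Branch B: 22000 (certain)
Overall = 0.44 × 153250 + 0.56 × 22000 = 67430 + 12320 = 79750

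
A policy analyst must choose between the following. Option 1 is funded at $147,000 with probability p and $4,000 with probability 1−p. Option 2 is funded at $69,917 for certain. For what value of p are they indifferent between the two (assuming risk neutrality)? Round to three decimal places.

p = 0.461

p·147000 + (1−p)·4000 = 69917
143000p + 4000 = 69917
p = (69917 − 4000) / 143000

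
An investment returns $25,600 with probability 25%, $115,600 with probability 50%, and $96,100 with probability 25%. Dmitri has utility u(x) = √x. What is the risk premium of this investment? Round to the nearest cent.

E[u] = 0.25·√25600 + 0.5·√115600 + 0.25·√96100 = 0.25·160 + 0.5·340 + 0.25·310 = 287.5
CE = (287.5)² = 82656.25
Risk premium = EV − CE = 88225 − 82656.25 = 5568.75

$5,568.75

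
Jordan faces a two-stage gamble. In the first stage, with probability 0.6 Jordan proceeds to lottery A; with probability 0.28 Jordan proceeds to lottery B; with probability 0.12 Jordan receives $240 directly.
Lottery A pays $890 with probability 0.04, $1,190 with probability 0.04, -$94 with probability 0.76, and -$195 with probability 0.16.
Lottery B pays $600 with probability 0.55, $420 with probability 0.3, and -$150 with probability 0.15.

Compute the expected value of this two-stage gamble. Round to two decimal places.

EV(A) = 0.04 × 890 + 0.04 × 1190 + 0.76 × (-94) + 0.16 × (-195) = 35.6 + 47.6 − 71.44 − 31.2 = -19.44
EV(B) = 0.55 × 600 + 0.3 × 420 + 0.15 × (-150) = 330 + 126 − 22.5 = 433.5
Branch C: 240 (certain)
Overall = 0.6 × (-19.44) + 0.28 × 433.5 + 0.12 × 240 = -11.664 + 121.38 + 28.8 = 138.516

$138.52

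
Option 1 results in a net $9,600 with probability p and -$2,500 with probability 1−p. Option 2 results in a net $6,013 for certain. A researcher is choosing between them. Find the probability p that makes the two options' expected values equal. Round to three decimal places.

p = 0.704

p·9600 + (1−p)·(-2500) = 6013
12100p − 2500 = 6013
p = (6013 + 2500) / 12100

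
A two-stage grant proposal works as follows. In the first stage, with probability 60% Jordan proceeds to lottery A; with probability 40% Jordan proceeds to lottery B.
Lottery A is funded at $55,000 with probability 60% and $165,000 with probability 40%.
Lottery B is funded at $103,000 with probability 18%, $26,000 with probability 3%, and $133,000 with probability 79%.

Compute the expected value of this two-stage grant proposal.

EV(A) = 0.6 × 55000 + 0.4 × 165000 = 33000 + 66000 = 99000
EV(B) = 0.18 × 103000 + 0.03 × 26000 + 0.79 × 133000 = 18540 + 780 + 105070 = 124390
Overall = 0.6 × 99000 + 0.4 × 124390 = 59400 + 49756 = 109156

$109,156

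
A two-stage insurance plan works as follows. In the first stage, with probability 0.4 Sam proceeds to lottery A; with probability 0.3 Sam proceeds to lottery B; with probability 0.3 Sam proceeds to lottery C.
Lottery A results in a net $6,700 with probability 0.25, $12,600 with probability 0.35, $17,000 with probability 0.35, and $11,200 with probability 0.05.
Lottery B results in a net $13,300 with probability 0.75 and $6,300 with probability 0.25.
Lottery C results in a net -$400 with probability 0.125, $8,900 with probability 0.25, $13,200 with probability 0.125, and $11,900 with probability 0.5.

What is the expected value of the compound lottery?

EV(A) = 0.25 × 6700 + 0.35 × 12600 + 0.35 × 17000 + 0.05 × 11200 = 1675 + 4410 + 5950 + 560 = 12595
EV(B) = 0.75 × 13300 + 0.25 × 6300 = 9975 + 1575 = 11550
EV(C) = 0.125 × (-400) + 0.25 × 8900 + 0.125 × 13200 + 0.5 × 11900 = -50 + 2225 + 1650 + 5950 = 9775
Overall = 0.4 × 12595 + 0.3 × 11550 + 0.3 × 9775 = 5038 + 3465 + 2932.5 = 11435.5

$11,435.50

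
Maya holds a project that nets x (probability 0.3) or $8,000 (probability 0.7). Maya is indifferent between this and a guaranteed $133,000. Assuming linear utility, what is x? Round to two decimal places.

x = $424,666.67

0.3·x + 0.7·8000 = 133000
0.3·x = 133000 − 5600 = 127400
x = 127400 / 0.3 = 424666.6667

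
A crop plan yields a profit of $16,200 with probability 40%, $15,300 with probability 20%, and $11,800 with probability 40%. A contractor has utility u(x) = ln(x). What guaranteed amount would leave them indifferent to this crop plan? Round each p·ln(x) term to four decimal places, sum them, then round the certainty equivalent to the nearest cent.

E[u] = 0.4·ln(16200) + 0.2·ln(15300) + 0.4·ln(11800) = 3.8771 + 1.9271 + 3.7503 = 9.5545
CE = e^9.5545 ≈ 14108.04

$14,108.04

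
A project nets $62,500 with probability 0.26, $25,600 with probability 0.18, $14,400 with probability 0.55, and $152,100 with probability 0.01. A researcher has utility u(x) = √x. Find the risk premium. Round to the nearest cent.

$3,501.31

E[u] = 0.26·√62500 + 0.18·√25600 + 0.55·√14400 + 0.01·√152100 = 0.26·250 + 0.18·160 + 0.55·120 + 0.01·390 = 163.7
CE = (163.7)² = 26797.69
Risk premium = EV − CE = 30299 − 26797.69 = 3501.31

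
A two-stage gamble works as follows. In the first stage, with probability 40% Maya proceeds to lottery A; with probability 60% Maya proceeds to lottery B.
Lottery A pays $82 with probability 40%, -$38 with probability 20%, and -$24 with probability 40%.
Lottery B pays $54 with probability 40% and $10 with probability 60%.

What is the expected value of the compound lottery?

$22.80

EV(A) = 0.4 × 82 + 0.2 × (-38) + 0.4 × (-24) = 32.8 − 7.6 − 9.6 = 15.6
EV(B) = 0.4 × 54 + 0.6 × 10 = 21.6 + 6 = 27.6
Overall = 0.4 × 15.6 + 0.6 × 27.6 = 6.24 + 16.56 = 22.8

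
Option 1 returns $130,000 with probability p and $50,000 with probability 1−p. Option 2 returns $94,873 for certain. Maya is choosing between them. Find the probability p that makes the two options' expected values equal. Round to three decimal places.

p = 0.561

p·130000 + (1−p)·50000 = 94873
80000p + 50000 = 94873
p = (94873 − 50000) / 80000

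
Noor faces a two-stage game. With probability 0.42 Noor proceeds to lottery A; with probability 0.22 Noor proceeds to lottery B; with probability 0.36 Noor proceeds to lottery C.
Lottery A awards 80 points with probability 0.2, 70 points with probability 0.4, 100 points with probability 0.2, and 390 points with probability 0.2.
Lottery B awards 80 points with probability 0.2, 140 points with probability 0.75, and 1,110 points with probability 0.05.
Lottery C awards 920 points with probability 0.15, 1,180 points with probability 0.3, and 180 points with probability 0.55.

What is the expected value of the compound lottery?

EV(A) = 0.2 × 80 + 0.4 × 70 + 0.2 × 100 + 0.2 × 390 = 16 + 28 + 20 + 78 = 142
EV(B) = 0.2 × 80 + 0.75 × 140 + 0.05 × 1110 = 16 + 105 + 55.5 = 176.5
EV(C) = 0.15 × 920 + 0.3 × 1180 + 0.55 × 180 = 138 + 354 + 99 = 591
Overall = 0.42 × 142 + 0.22 × 176.5 + 0.36 × 591 = 59.64 + 38.83 + 212.76 = 311.23

311.23 points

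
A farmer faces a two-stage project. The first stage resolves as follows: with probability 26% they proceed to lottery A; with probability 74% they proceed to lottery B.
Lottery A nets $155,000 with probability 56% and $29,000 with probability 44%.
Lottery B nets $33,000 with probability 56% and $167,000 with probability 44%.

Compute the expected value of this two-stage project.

$93,936

EV(A) = 0.56 × 155000 + 0.44 × 29000 = 86800 + 12760 = 99560
EV(B) = 0.56 × 33000 + 0.44 × 167000 = 18480 + 73480 = 91960
Overall = 0.26 × 99560 + 0.74 × 91960 = 25885.6 + 68050.4 = 93936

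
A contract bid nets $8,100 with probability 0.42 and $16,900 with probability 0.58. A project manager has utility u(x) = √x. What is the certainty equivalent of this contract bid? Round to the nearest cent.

E[u] = 0.42·√8100 + 0.58·√16900 = 0.42·90 + 0.58·130 = 113.2
CE = (113.2)² = 12814.24

$12,814.24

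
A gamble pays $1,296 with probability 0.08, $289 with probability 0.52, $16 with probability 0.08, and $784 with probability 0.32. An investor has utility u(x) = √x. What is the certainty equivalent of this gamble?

$441

E[u] = 0.08·√1296 + 0.52·√289 + 0.08·√16 + 0.32·√784 = 0.08·36 + 0.52·17 + 0.08·4 + 0.32·28 = 21
CE = (21)² = 441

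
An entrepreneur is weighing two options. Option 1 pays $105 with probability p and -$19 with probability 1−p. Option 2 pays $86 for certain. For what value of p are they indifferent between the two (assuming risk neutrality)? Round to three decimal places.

p·105 + (1−p)·(-19) = 86
124p − 19 = 86
p = (86 + 19) / 124

p = 0.847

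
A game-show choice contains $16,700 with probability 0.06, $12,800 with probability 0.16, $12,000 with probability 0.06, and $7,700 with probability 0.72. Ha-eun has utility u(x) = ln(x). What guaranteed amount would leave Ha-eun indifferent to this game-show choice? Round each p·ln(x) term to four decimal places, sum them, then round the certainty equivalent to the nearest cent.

E[u] = 0.06·ln(16700) + 0.16·ln(12800) + 0.06·ln(12000) + 0.72·ln(7700) = 0.5834 + 1.5132 + 0.5636 + 6.4433 = 9.1035
CE = e^9.1035 ≈ 8986.69

$8,986.69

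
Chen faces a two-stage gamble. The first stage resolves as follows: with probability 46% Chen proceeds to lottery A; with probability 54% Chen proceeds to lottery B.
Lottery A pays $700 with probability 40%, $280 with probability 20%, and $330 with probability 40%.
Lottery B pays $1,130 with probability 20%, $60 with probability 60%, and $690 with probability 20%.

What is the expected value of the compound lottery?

EV(A) = 0.4 × 700 + 0.2 × 280 + 0.4 × 330 = 280 + 56 + 132 = 468
EV(B) = 0.2 × 1130 + 0.6 × 60 + 0.2 × 690 = 226 + 36 + 138 = 400
Overall = 0.46 × 468 + 0.54 × 400 = 215.28 + 216 = 431.28

$431.28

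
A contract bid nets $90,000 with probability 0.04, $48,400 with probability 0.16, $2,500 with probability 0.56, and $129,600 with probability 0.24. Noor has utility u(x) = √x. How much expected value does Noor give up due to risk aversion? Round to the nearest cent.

E[u] = 0.04·√90000 + 0.16·√48400 + 0.56·√2500 + 0.24·√129600 = 0.04·300 + 0.16·220 + 0.56·50 + 0.24·360 = 161.6
CE = (161.6)² = 26114.56
Risk premium = EV − CE = 43848 − 26114.56 = 17733.44

$17,733.44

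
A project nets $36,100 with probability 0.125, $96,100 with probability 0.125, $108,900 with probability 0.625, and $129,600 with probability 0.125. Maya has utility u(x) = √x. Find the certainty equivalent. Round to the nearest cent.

$98,439.06

E[u] = 0.125·√36100 + 0.125·√96100 + 0.625·√108900 + 0.125·√129600 = 0.125·190 + 0.125·310 + 0.625·330 + 0.125·360 = 313.75
CE = (313.75)² = 98439.0625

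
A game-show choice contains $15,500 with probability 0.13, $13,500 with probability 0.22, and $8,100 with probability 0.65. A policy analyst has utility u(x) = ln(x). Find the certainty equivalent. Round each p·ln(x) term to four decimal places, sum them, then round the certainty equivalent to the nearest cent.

E[u] = 0.13·ln(15500) + 0.22·ln(13500) + 0.65·ln(8100) = 1.2543 + 2.0923 + 5.8498 = 9.1964
CE = e^9.1964 ≈ 9861.56

$9,861.56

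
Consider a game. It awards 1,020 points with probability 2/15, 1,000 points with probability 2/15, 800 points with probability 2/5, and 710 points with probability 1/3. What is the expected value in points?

EV = 2/15 × 1020 + 2/15 × 1000 + 2/5 × 800 + 1/3 × 710 = 136 + 133.3333 + 320 + 236.6667 = 826

826 points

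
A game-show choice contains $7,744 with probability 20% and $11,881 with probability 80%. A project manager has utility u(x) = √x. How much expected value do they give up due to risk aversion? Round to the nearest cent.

E[u] = 0.2·√7744 + 0.8·√11881 = 0.2·88 + 0.8·109 = 104.8
CE = (104.8)² = 10983.04
Risk premium = EV − CE = 11053.6 − 10983.04 = 70.56

$70.56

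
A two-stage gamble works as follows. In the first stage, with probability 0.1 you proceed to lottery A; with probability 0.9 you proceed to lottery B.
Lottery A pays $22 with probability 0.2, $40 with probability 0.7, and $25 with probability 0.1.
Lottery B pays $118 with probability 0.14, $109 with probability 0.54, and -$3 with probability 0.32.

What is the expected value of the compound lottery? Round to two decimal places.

EV(A) = 0.2 × 22 + 0.7 × 40 + 0.1 × 25 = 4.4 + 28 + 2.5 = 34.9
EV(B) = 0.14 × 118 + 0.54 × 109 + 0.32 × (-3) = 16.52 + 58.86 − 0.96 = 74.42
Overall = 0.1 × 34.9 + 0.9 × 74.42 = 3.49 + 66.978 = 70.468

$70.47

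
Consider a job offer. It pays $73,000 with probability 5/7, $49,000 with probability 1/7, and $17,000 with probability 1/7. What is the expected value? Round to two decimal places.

EV = 5/7 × 73000 + 1/7 × 49000 + 1/7 × 17000 = 52142.8571 + 7000 + 2428.5714 = 61571.4286

$61,571.43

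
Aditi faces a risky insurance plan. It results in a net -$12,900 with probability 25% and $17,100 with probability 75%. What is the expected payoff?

EV = 0.25 × (-12900) + 0.75 × 17100 = -3225 + 12825 = 9600

$9,600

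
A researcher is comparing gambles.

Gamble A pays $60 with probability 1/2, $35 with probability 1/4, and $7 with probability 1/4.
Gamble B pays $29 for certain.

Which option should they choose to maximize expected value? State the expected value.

Gamble A ($40.50)

Gamble A = 1/2 × 60 + 1/4 × 35 + 1/4 × 7 = 30 + 8.75 + 1.75 = 40.5
Gamble B: 29 (certain)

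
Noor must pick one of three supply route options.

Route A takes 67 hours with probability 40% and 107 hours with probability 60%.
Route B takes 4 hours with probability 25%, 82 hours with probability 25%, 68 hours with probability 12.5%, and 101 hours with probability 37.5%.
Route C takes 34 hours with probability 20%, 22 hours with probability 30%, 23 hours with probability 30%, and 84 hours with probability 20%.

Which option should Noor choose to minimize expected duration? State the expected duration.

Route C (37.1 hours)

Route A = 0.4 × 67 + 0.6 × 107 = 26.8 + 64.2 = 91
Route B = 0.25 × 4 + 0.25 × 82 + 0.125 × 68 + 0.375 × 101 = 1 + 20.5 + 8.5 + 37.875 = 67.875
Route C = 0.2 × 34 + 0.3 × 22 + 0.3 × 23 + 0.2 × 84 = 6.8 + 6.6 + 6.9 + 16.8 = 37.1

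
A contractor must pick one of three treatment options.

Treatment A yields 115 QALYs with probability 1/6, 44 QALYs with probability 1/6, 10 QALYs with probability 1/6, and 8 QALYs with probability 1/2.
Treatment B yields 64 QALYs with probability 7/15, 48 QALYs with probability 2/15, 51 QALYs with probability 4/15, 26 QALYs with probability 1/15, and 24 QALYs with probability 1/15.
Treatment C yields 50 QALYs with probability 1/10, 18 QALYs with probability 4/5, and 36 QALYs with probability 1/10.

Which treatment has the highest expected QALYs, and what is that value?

Treatment B (53.2 QALYs)

Treatment A = 1/6 × 115 + 1/6 × 44 + 1/6 × 10 + 1/2 × 8 = 19.1667 + 7.3333 + 1.6667 + 4 = 32.1667
Treatment B = 7/15 × 64 + 2/15 × 48 + 4/15 × 51 + 1/15 × 26 + 1/15 × 24 = 29.8667 + 6.4 + 13.6 + 1.7333 + 1.6 = 53.2
Treatment C = 1/10 × 50 + 4/5 × 18 + 1/10 × 36 = 5 + 14.4 + 3.6 = 23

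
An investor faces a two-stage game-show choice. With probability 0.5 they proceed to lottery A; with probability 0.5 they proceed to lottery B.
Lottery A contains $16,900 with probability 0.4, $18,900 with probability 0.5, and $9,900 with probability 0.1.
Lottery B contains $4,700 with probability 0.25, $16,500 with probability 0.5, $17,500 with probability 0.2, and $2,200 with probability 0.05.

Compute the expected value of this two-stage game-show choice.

EV(A) = 0.4 × 16900 + 0.5 × 18900 + 0.1 × 9900 = 6760 + 9450 + 990 = 17200
EV(B) = 0.25 × 4700 + 0.5 × 16500 + 0.2 × 17500 + 0.05 × 2200 = 1175 + 8250 + 3500 + 110 = 13035
Overall = 0.5 × 17200 + 0.5 × 13035 = 8600 + 6517.5 = 15117.5

$15,117.50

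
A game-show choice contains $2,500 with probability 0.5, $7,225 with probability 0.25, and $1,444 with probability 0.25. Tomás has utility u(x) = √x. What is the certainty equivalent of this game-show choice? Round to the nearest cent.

$3,108.06

E[u] = 0.5·√2500 + 0.25·√7225 + 0.25·√1444 = 0.5·50 + 0.25·85 + 0.25·38 = 55.75
CE = (55.75)² = 3108.0625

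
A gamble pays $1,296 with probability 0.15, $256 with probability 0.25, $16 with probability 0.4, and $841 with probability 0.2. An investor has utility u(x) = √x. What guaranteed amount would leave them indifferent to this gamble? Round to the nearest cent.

$282.24

E[u] = 0.15·√1296 + 0.25·√256 + 0.4·√16 + 0.2·√841 = 0.15·36 + 0.25·16 + 0.4·4 + 0.2·29 = 16.8
CE = (16.8)² = 282.24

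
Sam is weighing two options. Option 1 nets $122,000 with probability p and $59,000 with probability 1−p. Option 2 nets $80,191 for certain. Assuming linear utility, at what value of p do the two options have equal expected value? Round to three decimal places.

p = 0.336

p·122000 + (1−p)·59000 = 80191
63000p + 59000 = 80191
p = (80191 − 59000) / 63000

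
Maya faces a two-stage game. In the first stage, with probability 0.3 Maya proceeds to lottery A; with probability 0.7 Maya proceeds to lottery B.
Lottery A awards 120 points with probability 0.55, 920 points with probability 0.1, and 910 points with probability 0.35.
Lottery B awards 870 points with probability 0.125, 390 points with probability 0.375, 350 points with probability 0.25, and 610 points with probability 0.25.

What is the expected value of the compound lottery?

489.45 points

EV(A) = 0.55 × 120 + 0.1 × 920 + 0.35 × 910 = 66 + 92 + 318.5 = 476.5
EV(B) = 0.125 × 870 + 0.375 × 390 + 0.25 × 350 + 0.25 × 610 = 108.75 + 146.25 + 87.5 + 152.5 = 495
Overall = 0.3 × 476.5 + 0.7 × 495 = 142.95 + 346.5 = 489.45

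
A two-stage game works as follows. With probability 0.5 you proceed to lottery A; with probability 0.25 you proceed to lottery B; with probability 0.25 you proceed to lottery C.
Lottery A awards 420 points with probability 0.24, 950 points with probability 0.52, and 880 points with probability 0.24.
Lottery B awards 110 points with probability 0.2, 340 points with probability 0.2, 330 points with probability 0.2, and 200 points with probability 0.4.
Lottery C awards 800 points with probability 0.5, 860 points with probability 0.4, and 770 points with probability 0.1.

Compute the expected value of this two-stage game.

EV(A) = 0.24 × 420 + 0.52 × 950 + 0.24 × 880 = 100.8 + 494 + 211.2 = 806
EV(B) = 0.2 × 110 + 0.2 × 340 + 0.2 × 330 + 0.4 × 200 = 22 + 68 + 66 + 80 = 236
EV(C) = 0.5 × 800 + 0.4 × 860 + 0.1 × 770 = 400 + 344 + 77 = 821
Overall = 0.5 × 806 + 0.25 × 236 + 0.25 × 821 = 403 + 59 + 205.25 = 667.25

667.25 points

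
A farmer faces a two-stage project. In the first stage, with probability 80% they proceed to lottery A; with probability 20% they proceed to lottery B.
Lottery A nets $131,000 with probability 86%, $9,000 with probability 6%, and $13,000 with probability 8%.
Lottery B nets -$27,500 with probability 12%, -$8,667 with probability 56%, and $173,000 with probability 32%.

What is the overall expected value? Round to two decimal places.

$100,833.30

EV(A) = 0.86 × 131000 + 0.06 × 9000 + 0.08 × 13000 = 112660 + 540 + 1040 = 114240
EV(B) = 0.12 × (-27500) + 0.56 × (-8667) + 0.32 × 173000 = -3300 − 4853.52 + 55360 = 47206.48
Overall = 0.8 × 114240 + 0.2 × 47206.48 = 91392 + 9441.296 = 100833.296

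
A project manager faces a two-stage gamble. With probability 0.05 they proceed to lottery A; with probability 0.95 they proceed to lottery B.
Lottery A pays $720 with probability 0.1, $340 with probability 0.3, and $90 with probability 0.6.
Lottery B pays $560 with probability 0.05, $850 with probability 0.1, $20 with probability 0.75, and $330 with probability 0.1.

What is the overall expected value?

EV(A) = 0.1 × 720 + 0.3 × 340 + 0.6 × 90 = 72 + 102 + 54 = 228
EV(B) = 0.05 × 560 + 0.1 × 850 + 0.75 × 20 + 0.1 × 330 = 28 + 85 + 15 + 33 = 161
Overall = 0.05 × 228 + 0.95 × 161 = 11.4 + 152.95 = 164.35

$164.35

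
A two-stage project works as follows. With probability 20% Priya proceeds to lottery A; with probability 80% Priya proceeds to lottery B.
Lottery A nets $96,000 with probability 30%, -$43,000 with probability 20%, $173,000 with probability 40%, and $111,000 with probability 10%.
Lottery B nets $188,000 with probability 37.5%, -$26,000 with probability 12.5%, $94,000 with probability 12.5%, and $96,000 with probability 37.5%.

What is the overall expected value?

$112,100

EV(A) = 0.3 × 96000 + 0.2 × (-43000) + 0.4 × 173000 + 0.1 × 111000 = 28800 − 8600 + 69200 + 11100 = 100500
EV(B) = 0.375 × 188000 + 0.125 × (-26000) + 0.125 × 94000 + 0.375 × 96000 = 70500 − 3250 + 11750 + 36000 = 115000
Overall = 0.2 × 100500 + 0.8 × 115000 = 20100 + 92000 = 112100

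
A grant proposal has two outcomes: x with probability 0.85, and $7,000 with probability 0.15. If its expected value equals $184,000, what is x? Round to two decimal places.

x = $215,235.29

0.85·x + 0.15·7000 = 184000
0.85·x = 184000 − 1050 = 182950
x = 182950 / 0.85 = 215235.2941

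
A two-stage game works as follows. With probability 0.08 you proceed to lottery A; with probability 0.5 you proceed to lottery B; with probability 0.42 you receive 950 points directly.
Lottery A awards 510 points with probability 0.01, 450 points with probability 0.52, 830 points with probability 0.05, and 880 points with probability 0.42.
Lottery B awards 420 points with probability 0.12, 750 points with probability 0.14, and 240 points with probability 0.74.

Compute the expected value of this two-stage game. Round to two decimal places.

617.52 points

EV(A) = 0.01 × 510 + 0.52 × 450 + 0.05 × 830 + 0.42 × 880 = 5.1 + 234 + 41.5 + 369.6 = 650.2
EV(B) = 0.12 × 420 + 0.14 × 750 + 0.74 × 240 = 50.4 + 105 + 177.6 = 333
Branch C: 950 (certain)
Overall = 0.08 × 650.2 + 0.5 × 333 + 0.42 × 950 = 52.016 + 166.5 + 399 = 617.516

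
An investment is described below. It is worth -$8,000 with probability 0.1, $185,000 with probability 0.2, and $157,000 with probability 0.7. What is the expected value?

$146,100

EV = 0.1 × (-8000) + 0.2 × 185000 + 0.7 × 157000 = -800 + 37000 + 109900 = 146100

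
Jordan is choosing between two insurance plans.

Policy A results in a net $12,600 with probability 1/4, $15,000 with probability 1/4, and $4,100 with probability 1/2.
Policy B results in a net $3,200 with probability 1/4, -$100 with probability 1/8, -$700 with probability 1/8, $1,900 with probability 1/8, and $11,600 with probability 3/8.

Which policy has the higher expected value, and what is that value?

Policy A = 1/4 × 12600 + 1/4 × 15000 + 1/2 × 4100 = 3150 + 3750 + 2050 = 8950
Policy B = 1/4 × 3200 + 1/8 × (-100) + 1/8 × (-700) + 1/8 × 1900 + 3/8 × 11600 = 800 − 12.5 − 87.5 + 237.5 + 4350 = 5287.5

Policy A ($8,950)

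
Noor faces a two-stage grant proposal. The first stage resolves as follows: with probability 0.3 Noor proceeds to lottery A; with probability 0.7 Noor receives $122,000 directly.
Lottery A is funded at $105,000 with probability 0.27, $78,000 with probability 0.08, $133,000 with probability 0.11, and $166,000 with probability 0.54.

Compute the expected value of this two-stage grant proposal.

$127,058

EV(A) = 0.27 × 105000 + 0.08 × 78000 + 0.11 × 133000 + 0.54 × 166000 = 28350 + 6240 + 14630 + 89640 = 138860
Branch B: 122000 (certain)
Overall = 0.3 × 138860 + 0.7 × 122000 = 41658 + 85400 = 127058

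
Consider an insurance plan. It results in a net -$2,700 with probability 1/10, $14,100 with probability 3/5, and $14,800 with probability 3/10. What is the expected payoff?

$12,630

EV = 1/10 × (-2700) + 3/5 × 14100 + 3/10 × 14800 = -270 + 8460 + 4440 = 12630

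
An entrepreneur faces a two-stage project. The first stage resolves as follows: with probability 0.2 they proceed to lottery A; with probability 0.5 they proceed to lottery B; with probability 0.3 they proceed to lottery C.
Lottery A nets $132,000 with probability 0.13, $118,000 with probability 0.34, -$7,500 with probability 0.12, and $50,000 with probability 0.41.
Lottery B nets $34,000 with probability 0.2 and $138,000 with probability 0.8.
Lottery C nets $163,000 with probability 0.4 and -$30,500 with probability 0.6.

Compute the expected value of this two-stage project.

EV(A) = 0.13 × 132000 + 0.34 × 118000 + 0.12 × (-7500) + 0.41 × 50000 = 17160 + 40120 − 900 + 20500 = 76880
EV(B) = 0.2 × 34000 + 0.8 × 138000 = 6800 + 110400 = 117200
EV(C) = 0.4 × 163000 + 0.6 × (-30500) = 65200 − 18300 = 46900
Overall = 0.2 × 76880 + 0.5 × 117200 + 0.3 × 46900 = 15376 + 58600 + 14070 = 88046

$88,046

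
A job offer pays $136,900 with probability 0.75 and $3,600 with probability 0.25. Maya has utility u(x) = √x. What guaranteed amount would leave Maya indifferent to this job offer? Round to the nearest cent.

E[u] = 0.75·√136900 + 0.25·√3600 = 0.75·370 + 0.25·60 = 292.5
CE = (292.5)² = 85556.25

$85,556.25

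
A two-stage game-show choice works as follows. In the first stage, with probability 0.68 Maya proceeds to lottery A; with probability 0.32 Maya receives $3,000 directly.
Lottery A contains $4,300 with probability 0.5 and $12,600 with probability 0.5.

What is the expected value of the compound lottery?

EV(A) = 0.5 × 4300 + 0.5 × 12600 = 2150 + 6300 = 8450
Branch B: 3000 (certain)
Overall = 0.68 × 8450 + 0.32 × 3000 = 5746 + 960 = 6706

$6,706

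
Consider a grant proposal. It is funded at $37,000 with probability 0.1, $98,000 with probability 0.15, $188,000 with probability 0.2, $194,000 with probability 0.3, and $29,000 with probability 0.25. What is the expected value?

$121,450

EV = 0.1 × 37000 + 0.15 × 98000 + 0.2 × 188000 + 0.3 × 194000 + 0.25 × 29000 = 3700 + 14700 + 37600 + 58200 + 7250 = 121450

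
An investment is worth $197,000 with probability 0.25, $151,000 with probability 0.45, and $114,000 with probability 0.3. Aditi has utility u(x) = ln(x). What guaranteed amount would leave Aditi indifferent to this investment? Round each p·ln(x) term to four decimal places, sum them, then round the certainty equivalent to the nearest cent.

E[u] = 0.25·ln(197000) + 0.45·ln(151000) + 0.3·ln(114000) = 3.0477 + 5.3663 + 3.4932 = 11.9072
CE = e^11.9072 ≈ 148330.77

$148,330.77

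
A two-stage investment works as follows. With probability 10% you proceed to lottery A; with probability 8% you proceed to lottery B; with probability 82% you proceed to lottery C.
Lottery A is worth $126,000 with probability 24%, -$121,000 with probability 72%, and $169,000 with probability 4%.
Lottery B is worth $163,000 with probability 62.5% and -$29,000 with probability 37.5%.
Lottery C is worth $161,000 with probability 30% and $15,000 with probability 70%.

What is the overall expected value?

EV(A) = 0.24 × 126000 + 0.72 × (-121000) + 0.04 × 169000 = 30240 − 87120 + 6760 = -50120
EV(B) = 0.625 × 163000 + 0.375 × (-29000) = 101875 − 10875 = 91000
EV(C) = 0.3 × 161000 + 0.7 × 15000 = 48300 + 10500 = 58800
Overall = 0.1 × (-50120) + 0.08 × 91000 + 0.82 × 58800 = -5012 + 7280 + 48216 = 50484

$50,484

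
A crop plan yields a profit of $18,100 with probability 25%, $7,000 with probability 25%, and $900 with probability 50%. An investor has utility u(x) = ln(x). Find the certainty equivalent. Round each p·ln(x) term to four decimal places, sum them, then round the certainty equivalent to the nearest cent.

$3,182.75

E[u] = 0.25·ln(18100) + 0.25·ln(7000) + 0.5·ln(900) = 2.4509 + 2.2134 + 3.4012 = 8.0655
CE = e^8.0655 ≈ 3182.75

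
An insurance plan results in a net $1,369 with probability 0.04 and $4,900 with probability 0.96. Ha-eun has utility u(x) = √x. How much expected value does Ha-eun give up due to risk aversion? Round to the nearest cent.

$41.82

E[u] = 0.04·√1369 + 0.96·√4900 = 0.04·37 + 0.96·70 = 68.68
CE = (68.68)² = 4716.9424
Risk premium = EV − CE = 4758.76 − 4716.9424 = 41.8176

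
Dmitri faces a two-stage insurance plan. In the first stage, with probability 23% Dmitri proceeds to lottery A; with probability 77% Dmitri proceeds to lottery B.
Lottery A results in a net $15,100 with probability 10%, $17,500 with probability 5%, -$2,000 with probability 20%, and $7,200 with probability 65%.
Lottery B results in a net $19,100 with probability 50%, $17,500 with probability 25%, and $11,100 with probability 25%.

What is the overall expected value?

EV(A) = 0.1 × 15100 + 0.05 × 17500 + 0.2 × (-2000) + 0.65 × 7200 = 1510 + 875 − 400 + 4680 = 6665
EV(B) = 0.5 × 19100 + 0.25 × 17500 + 0.25 × 11100 = 9550 + 4375 + 2775 = 16700
Overall = 0.23 × 6665 + 0.77 × 16700 = 1532.95 + 12859 = 14391.95

$14,391.95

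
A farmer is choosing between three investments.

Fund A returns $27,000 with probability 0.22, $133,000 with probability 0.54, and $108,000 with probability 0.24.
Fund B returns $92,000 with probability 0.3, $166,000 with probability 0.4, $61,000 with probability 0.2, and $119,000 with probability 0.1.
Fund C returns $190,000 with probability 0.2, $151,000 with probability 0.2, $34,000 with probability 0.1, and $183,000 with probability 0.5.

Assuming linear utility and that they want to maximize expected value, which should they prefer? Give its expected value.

Fund C ($163,100)

Fund A = 0.22 × 27000 + 0.54 × 133000 + 0.24 × 108000 = 5940 + 71820 + 25920 = 103680
Fund B = 0.3 × 92000 + 0.4 × 166000 + 0.2 × 61000 + 0.1 × 119000 = 27600 + 66400 + 12200 + 11900 = 118100
Fund C = 0.2 × 190000 + 0.2 × 151000 + 0.1 × 34000 + 0.5 × 183000 = 38000 + 30200 + 3400 + 91500 = 163100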